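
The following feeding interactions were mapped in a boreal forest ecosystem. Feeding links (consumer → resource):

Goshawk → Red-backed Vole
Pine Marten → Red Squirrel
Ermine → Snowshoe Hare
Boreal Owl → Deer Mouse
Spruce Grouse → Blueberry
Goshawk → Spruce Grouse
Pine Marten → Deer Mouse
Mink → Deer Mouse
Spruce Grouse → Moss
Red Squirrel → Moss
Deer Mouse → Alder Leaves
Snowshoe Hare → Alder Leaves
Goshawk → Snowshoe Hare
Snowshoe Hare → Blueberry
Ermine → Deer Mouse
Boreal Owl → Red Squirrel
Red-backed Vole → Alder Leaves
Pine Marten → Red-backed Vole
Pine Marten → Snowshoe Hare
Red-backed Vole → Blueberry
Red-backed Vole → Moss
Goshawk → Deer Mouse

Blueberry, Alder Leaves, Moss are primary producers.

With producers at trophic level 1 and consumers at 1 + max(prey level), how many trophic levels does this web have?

3

Producers (level 1): Blueberry, Alder Leaves, Moss.
Alder Leaves → Deer Mouse → Mink gives Mink level 3.
No species has a prey at level 3, so no species reaches level 4.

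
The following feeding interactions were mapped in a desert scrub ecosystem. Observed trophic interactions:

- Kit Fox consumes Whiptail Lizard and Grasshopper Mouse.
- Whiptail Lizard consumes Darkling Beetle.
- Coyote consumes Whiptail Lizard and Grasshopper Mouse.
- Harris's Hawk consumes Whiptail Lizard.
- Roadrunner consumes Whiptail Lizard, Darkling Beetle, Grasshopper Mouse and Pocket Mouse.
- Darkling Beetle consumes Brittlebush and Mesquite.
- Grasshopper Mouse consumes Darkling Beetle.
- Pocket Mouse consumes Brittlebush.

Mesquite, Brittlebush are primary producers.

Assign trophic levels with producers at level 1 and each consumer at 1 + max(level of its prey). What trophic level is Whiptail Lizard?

Mesquite is a producer → level 1.
Darkling Beetle eats Mesquite (level 1); other prey at levels: Brittlebush 1 → level 2.
Whiptail Lizard eats Darkling Beetle → level 3.

Trophic level 3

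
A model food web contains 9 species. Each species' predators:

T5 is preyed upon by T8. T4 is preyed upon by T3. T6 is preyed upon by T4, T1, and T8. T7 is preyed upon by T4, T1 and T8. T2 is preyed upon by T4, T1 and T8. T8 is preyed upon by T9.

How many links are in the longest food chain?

2 links

One longest chain: T2 → T8 → T9.
It has 3 species and 2 links.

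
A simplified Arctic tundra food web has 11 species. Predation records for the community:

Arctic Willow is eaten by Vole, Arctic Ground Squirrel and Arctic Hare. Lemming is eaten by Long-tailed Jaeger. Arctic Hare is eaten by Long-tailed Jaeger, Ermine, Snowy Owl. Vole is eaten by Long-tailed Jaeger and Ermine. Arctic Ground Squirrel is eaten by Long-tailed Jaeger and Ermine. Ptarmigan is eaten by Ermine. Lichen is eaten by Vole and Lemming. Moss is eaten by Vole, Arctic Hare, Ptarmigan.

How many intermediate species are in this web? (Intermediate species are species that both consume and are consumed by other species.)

5

Intermediate species (has both prey and predators): Vole, Arctic Ground Squirrel, Ptarmigan, Lemming, Arctic Hare.
Count: 5.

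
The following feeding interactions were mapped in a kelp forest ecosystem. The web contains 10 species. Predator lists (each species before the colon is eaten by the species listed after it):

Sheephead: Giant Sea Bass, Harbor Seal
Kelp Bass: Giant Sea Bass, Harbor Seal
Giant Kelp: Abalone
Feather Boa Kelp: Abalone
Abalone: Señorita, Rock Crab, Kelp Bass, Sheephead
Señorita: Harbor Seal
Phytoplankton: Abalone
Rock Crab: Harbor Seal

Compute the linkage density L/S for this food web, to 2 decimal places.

L/S = 1.30

There are L = 13 links among S = 10 species.
L/S = 13/10 = 1.3000 ≈ 1.30.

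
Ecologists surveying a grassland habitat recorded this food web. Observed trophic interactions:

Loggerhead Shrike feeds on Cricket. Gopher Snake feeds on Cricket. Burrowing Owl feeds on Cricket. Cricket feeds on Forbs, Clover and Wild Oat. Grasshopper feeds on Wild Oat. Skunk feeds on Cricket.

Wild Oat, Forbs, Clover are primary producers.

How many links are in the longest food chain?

One longest chain: Wild Oat → Cricket → Burrowing Owl.
It has 3 species and 2 links.

2 links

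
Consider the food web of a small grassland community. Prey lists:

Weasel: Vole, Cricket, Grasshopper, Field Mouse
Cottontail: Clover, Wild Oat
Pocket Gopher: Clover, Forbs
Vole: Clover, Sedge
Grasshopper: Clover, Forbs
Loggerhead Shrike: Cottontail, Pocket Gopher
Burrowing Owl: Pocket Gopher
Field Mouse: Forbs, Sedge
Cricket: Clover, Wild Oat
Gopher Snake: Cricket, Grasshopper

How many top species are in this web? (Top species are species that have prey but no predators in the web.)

4

Top species (has prey, but nothing eats it): Gopher Snake, Loggerhead Shrike, Burrowing Owl, Weasel.
Count: 4.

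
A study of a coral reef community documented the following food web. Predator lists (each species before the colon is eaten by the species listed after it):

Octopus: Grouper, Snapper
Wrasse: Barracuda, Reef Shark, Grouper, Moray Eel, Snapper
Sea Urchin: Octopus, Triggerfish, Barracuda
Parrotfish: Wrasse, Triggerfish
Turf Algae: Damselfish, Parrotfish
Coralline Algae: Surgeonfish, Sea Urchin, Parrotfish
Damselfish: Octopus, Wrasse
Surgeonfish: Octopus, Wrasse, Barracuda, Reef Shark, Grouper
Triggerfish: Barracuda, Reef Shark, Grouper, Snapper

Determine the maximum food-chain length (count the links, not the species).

One longest chain: Coralline Algae → Sea Urchin → Triggerfish → Barracuda.
It has 4 species and 3 links.

3 links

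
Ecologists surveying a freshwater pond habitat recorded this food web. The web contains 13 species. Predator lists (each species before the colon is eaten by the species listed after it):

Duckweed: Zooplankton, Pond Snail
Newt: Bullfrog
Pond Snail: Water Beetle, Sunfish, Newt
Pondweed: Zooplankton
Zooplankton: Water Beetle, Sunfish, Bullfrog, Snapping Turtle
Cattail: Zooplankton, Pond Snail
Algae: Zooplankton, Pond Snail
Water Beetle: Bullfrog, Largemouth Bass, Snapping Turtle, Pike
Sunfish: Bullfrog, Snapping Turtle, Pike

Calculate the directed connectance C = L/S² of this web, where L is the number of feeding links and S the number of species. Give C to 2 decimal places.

C = 0.13

The web has S = 13 species and L = 22 feeding links.
C = L / S² = 22 / 169 = 0.1302 ≈ 0.13.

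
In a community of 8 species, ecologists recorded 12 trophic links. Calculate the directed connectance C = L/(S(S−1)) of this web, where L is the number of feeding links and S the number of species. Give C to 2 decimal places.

The web has S = 8 species and L = 12 feeding links.
C = L / (S(S−1)) = 12 / 56 = 0.2143 ≈ 0.21.

C = 0.21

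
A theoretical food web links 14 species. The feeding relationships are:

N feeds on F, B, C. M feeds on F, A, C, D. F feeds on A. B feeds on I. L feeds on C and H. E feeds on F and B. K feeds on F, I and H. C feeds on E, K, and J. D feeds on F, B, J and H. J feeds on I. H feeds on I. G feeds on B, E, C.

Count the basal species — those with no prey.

2

Basal species (no prey listed): A, I.
Count: 2.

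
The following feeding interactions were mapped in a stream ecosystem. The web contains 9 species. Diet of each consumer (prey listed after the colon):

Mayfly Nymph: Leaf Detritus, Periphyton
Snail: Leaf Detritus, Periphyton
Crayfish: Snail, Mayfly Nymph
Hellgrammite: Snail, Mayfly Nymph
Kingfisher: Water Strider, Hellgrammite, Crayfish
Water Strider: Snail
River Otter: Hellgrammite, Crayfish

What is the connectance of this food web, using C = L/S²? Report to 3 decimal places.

C = 0.173

The web has S = 9 species and L = 14 feeding links.
C = L / S² = 14 / 81 = 0.1728 ≈ 0.173.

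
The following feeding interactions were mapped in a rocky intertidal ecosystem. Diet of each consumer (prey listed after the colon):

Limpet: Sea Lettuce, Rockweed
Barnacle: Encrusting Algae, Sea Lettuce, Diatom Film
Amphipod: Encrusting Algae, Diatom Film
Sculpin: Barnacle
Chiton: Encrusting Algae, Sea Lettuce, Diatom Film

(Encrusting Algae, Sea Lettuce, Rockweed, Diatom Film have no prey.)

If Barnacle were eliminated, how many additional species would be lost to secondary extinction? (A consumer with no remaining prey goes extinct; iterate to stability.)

Remove Barnacle.
Round 1: Sculpin (all prey gone) → extinct.
No further losses. Total secondary extinctions: 1.

1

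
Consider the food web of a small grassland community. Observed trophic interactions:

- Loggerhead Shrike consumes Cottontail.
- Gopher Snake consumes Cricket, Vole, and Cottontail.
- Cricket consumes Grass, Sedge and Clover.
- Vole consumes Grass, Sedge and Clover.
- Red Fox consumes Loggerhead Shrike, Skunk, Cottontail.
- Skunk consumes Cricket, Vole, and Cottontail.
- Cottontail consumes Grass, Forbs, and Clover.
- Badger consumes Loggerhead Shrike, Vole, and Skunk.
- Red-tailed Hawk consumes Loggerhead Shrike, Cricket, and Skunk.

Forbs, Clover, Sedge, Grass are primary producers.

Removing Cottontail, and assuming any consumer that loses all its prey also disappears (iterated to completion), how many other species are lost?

1

Remove Cottontail.
Round 1: Loggerhead Shrike (all prey gone) → extinct.
No further losses. Total secondary extinctions: 1.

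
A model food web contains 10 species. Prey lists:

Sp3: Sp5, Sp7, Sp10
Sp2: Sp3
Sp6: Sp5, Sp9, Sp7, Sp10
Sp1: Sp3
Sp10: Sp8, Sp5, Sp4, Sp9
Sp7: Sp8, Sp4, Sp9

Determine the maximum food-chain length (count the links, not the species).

3 links

One longest chain: Sp8 → Sp7 → Sp3 → Sp1.
It has 4 species and 3 links.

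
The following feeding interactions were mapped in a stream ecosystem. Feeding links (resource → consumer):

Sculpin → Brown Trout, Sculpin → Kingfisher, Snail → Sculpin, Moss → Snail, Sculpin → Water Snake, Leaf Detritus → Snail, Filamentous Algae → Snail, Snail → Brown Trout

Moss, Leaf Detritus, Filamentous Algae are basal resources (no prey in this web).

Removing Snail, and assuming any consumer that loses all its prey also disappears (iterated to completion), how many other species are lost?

4

Remove Snail.
Round 1: Sculpin (all prey gone) → extinct.
Round 2: Water Snake (all prey gone), Kingfisher (all prey gone), Brown Trout (all prey gone) → extinct.
No further losses. Total secondary extinctions: 4.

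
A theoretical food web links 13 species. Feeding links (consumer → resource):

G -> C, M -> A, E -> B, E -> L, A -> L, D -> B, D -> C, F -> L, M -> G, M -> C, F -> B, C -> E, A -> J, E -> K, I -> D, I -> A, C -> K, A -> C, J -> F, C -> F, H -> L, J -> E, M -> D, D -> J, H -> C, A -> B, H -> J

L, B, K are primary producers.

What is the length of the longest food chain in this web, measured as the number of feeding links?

4 links

One longest chain: L → E → C → A → I.
It has 5 species and 4 links.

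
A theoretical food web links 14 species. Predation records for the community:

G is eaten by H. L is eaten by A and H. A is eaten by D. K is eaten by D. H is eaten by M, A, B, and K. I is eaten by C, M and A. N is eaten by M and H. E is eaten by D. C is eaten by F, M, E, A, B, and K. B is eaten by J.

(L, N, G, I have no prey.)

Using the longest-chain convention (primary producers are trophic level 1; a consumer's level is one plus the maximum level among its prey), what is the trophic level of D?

Trophic level 4

L is a producer → level 1.
H eats L (level 1); other prey at levels: N 1, G 1 → level 2.
A eats H (level 2); other prey at levels: L 1, I 1, C 2 → level 3.
D eats A (level 3); other prey at levels: E 3, K 3 → level 4.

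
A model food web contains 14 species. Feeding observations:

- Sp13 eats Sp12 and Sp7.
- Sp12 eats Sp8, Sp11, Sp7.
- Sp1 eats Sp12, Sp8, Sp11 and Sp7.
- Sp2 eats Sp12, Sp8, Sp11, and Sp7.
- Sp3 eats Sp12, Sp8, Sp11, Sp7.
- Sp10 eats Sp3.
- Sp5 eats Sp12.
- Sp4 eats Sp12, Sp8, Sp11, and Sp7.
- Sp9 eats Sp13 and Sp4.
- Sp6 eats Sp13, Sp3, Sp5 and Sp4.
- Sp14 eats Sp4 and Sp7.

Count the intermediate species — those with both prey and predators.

5

Intermediate species (has both prey and predators): Sp12, Sp3, Sp5, Sp4, Sp13.
Count: 5.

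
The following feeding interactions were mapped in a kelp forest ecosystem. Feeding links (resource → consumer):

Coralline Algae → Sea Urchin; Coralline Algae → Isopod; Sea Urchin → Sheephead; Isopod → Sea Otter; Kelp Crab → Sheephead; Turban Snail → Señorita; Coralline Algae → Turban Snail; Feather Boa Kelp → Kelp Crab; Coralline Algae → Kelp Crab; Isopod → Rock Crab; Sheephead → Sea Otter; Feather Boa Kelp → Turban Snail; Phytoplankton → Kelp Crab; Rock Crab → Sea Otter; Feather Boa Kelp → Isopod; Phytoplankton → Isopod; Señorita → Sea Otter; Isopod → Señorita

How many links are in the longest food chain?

One longest chain: Coralline Algae → Sea Urchin → Sheephead → Sea Otter.
It has 4 species and 3 links.

3 links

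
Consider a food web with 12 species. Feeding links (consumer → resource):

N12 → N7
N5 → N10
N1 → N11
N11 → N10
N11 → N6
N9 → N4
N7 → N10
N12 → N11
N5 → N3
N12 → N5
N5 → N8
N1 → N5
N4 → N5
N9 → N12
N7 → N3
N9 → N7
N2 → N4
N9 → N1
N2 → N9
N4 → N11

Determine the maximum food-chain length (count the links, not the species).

One longest chain: N6 → N11 → N1 → N9 → N2.
It has 5 species and 4 links.

4 links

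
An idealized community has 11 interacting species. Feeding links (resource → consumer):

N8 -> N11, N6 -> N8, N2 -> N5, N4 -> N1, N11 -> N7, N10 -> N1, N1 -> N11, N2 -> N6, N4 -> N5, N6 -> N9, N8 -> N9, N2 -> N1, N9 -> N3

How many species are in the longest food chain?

5 species

One longest chain: N2 → N6 → N8 → N11 → N7.
It has 5 species and 4 links.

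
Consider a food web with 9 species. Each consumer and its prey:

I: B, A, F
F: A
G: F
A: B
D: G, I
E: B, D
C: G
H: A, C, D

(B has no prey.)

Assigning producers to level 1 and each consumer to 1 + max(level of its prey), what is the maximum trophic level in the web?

Producers (level 1): B.
B → A → F → G → D → E gives E level 6.
No species has a prey at level 6, so no species reaches level 7.

6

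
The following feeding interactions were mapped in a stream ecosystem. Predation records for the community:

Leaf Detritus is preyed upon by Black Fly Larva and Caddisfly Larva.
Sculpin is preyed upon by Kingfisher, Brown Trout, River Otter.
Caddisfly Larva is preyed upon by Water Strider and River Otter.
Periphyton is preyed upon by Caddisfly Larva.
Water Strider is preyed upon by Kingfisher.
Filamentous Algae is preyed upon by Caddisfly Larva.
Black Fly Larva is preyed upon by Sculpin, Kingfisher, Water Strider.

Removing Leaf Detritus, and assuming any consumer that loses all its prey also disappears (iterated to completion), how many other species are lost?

Remove Leaf Detritus.
Round 1: Black Fly Larva (all prey gone) → extinct.
Round 2: Sculpin (all prey gone) → extinct.
Round 3: Brown Trout (all prey gone) → extinct.
No further losses. Total secondary extinctions: 3.

3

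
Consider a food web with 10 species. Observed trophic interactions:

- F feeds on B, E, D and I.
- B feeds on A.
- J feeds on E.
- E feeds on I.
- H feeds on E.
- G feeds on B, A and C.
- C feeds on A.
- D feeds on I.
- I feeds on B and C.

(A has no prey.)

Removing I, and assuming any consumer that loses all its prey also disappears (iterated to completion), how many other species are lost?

4

Remove I.
Round 1: D (all prey gone), E (all prey gone) → extinct.
Round 2: J (all prey gone), H (all prey gone) → extinct.
No further losses. Total secondary extinctions: 4.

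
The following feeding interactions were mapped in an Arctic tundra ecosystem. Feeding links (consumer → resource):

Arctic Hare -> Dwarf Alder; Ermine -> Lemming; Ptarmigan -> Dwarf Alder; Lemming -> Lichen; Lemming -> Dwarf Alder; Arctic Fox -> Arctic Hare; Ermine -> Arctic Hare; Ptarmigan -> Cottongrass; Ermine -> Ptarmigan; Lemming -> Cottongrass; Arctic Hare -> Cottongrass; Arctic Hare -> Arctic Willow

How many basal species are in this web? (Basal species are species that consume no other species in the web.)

4

Basal species (no prey listed): Lichen, Arctic Willow, Dwarf Alder, Cottongrass.
Count: 4.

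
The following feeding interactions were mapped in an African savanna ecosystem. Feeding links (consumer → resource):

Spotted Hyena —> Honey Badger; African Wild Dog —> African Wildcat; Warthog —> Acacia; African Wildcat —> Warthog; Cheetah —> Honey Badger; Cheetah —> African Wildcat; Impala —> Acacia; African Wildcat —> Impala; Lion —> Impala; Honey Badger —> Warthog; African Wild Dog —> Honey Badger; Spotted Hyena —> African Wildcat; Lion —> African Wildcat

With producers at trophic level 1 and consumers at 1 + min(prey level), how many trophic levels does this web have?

Producers (level 1): Acacia.
Following each consumer down to its lowest-level prey: Acacia → Warthog → Honey Badger → Cheetah (levels 1 through 4).
All prey of Cheetah (Honey Badger 3, African Wildcat 3) are at level 3 or above, so Cheetah is at level 1 + 3 = 4.
Every consumer has at least one prey at level 3 or below, so none exceeds level 4.

4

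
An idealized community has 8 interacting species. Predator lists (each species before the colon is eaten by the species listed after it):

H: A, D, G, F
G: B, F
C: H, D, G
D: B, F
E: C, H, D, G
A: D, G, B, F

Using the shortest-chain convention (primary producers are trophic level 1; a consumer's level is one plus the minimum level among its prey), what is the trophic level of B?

Trophic level 3

E is a producer → level 1.
D eats E → level 2.
B eats D → level 3.
No prey of B is below level 2, so 3 is the minimum.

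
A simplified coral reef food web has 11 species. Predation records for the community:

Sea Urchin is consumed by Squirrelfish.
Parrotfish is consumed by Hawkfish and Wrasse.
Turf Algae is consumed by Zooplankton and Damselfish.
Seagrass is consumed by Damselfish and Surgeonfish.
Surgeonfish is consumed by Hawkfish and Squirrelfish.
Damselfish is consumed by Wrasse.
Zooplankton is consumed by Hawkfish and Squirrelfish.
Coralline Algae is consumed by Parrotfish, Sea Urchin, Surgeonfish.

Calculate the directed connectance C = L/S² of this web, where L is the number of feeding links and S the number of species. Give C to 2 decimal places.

C = 0.12

The web has S = 11 species and L = 15 feeding links.
C = L / S² = 15 / 121 = 0.1240 ≈ 0.12.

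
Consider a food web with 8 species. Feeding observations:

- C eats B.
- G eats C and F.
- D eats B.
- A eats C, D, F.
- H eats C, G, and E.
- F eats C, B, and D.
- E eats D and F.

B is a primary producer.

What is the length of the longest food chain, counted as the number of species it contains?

One longest chain: B → D → F → G → H.
It has 5 species and 4 links.

5 species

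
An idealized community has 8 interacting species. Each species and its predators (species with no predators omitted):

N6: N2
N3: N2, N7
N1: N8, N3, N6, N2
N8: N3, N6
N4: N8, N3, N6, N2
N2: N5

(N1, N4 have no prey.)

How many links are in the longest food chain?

One longest chain: N1 → N8 → N3 → N2 → N5.
It has 5 species and 4 links.

4 links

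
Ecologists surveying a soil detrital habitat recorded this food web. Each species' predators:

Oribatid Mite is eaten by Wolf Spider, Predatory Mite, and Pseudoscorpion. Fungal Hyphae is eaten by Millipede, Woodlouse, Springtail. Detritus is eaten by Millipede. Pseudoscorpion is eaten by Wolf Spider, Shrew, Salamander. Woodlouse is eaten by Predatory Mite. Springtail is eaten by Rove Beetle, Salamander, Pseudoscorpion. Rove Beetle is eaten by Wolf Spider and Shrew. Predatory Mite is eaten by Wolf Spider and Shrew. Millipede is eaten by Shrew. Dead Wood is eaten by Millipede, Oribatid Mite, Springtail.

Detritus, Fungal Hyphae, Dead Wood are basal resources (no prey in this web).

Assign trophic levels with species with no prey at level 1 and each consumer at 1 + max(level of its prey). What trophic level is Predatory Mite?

Trophic level 3

Dead Wood has no prey (basal) → level 1.
Oribatid Mite eats Dead Wood → level 2.
Predatory Mite eats Oribatid Mite (level 2); other prey at levels: Woodlouse 2 → level 3.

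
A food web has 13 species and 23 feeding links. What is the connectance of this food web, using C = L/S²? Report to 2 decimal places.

The web has S = 13 species and L = 23 feeding links.
C = L / S² = 23 / 169 = 0.1361 ≈ 0.14.

C = 0.14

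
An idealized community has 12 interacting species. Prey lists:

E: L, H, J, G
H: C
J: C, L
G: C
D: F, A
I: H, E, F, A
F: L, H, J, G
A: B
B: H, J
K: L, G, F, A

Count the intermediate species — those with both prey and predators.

Intermediate species (has both prey and predators): H, J, G, B, E, F, A.
Count: 7.

7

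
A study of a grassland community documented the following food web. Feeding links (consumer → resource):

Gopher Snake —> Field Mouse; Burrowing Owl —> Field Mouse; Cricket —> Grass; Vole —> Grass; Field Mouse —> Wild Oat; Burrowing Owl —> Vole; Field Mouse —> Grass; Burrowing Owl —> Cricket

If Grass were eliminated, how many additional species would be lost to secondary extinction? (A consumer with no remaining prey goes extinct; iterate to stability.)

Remove Grass.
Round 1: Vole (all prey gone), Cricket (all prey gone) → extinct.
No further losses. Total secondary extinctions: 2.

2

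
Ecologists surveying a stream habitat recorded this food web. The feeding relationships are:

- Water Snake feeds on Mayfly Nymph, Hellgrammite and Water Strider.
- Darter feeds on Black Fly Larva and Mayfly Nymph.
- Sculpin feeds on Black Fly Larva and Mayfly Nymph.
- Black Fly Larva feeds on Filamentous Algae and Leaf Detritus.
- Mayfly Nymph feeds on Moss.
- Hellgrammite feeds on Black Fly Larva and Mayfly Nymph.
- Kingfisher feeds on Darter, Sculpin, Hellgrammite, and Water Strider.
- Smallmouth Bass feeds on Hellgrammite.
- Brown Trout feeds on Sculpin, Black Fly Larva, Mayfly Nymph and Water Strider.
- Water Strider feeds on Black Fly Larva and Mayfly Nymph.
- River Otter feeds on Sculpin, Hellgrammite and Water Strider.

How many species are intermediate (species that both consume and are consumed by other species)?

6

Intermediate species (has both prey and predators): Mayfly Nymph, Black Fly Larva, Water Strider, Hellgrammite, Sculpin, Darter.
Count: 6.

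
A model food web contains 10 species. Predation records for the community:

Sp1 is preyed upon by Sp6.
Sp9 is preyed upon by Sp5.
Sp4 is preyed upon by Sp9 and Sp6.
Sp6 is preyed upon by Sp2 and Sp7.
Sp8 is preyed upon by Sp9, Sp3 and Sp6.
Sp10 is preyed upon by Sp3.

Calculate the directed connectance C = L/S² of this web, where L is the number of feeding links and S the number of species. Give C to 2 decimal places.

The web has S = 10 species and L = 10 feeding links.
C = L / S² = 10 / 100 = 0.1000 ≈ 0.10.

C = 0.10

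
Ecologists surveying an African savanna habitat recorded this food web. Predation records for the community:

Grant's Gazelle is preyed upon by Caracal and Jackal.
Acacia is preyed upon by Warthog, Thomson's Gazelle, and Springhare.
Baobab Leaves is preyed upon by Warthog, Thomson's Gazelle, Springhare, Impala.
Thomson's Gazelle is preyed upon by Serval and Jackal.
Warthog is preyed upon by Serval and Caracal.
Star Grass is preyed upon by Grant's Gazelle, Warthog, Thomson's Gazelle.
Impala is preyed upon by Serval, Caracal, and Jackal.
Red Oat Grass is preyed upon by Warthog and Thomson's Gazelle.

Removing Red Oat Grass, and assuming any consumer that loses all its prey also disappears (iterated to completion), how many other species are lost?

0

Remove Red Oat Grass.
Every predator of it retains at least one other prey: Warthog still has Baobab Leaves, Star Grass, Acacia; Thomson's Gazelle still has Baobab Leaves, Star Grass, Acacia.
No consumer loses all prey, so no secondary extinctions occur.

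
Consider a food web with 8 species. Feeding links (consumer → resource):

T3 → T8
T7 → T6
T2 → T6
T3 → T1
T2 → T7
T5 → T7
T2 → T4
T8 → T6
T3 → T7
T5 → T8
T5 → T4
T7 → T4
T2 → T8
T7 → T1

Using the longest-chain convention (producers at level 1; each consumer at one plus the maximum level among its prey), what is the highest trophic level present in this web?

3

Producers (level 1): T6, T1, T4.
T6 → T7 → T3 gives T3 level 3.
No species has a prey at level 3, so no species reaches level 4.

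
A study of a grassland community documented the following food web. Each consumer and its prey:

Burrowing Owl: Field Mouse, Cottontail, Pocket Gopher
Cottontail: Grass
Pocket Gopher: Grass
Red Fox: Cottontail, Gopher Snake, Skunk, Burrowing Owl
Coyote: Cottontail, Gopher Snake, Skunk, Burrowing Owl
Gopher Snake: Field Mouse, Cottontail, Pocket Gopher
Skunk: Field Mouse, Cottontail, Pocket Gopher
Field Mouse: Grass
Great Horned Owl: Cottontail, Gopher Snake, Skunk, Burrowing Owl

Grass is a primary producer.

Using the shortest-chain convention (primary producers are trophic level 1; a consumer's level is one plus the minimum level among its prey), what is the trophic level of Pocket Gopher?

Trophic level 2

Grass is a producer → level 1.
Pocket Gopher eats Grass → level 2.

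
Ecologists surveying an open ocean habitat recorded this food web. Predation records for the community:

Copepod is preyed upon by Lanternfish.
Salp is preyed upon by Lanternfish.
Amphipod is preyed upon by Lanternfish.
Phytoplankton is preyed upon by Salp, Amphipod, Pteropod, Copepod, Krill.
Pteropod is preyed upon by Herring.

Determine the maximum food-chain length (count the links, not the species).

2 links

One longest chain: Phytoplankton → Pteropod → Herring.
It has 3 species and 2 links.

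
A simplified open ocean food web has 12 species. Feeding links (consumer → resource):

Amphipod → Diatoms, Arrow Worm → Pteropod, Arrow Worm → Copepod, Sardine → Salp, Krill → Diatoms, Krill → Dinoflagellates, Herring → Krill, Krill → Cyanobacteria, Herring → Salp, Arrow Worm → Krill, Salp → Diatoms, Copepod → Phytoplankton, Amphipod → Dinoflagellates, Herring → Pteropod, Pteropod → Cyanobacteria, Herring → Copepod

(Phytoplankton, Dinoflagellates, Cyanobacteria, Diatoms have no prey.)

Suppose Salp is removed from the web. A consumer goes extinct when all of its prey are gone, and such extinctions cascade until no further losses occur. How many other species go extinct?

1

Remove Salp.
Round 1: Sardine (all prey gone) → extinct.
No further losses. Total secondary extinctions: 1.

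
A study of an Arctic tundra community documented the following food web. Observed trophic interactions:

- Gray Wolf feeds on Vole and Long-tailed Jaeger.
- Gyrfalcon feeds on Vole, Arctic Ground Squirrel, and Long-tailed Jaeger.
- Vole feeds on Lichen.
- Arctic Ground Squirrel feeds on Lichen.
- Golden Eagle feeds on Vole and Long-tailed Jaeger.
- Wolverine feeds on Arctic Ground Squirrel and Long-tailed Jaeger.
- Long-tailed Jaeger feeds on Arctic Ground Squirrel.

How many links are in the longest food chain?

One longest chain: Lichen → Arctic Ground Squirrel → Long-tailed Jaeger → Gyrfalcon.
It has 4 species and 3 links.

3 links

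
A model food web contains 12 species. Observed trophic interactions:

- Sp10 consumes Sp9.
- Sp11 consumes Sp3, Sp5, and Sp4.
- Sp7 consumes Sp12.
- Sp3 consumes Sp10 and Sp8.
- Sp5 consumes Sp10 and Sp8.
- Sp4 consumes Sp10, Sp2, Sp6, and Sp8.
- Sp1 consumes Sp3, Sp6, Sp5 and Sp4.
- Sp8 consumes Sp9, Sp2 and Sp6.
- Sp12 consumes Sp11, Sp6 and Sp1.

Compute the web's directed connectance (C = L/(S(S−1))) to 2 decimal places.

C = 0.17

The web has S = 12 species and L = 23 feeding links.
C = L / (S(S−1)) = 23 / 132 = 0.1742 ≈ 0.17.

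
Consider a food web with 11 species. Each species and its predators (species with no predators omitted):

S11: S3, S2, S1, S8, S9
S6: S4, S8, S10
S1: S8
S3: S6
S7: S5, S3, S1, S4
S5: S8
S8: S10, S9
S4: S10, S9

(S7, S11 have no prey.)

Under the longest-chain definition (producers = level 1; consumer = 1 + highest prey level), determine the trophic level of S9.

S7 is a producer → level 1.
S3 eats S7 (level 1); other prey at levels: S11 1 → level 2.
S6 eats S3 → level 3.
S8 eats S6 (level 3); other prey at levels: S11 1, S5 2, S1 2 → level 4.
S9 eats S8 (level 4); other prey at levels: S11 1, S4 4 → level 5.

Trophic level 5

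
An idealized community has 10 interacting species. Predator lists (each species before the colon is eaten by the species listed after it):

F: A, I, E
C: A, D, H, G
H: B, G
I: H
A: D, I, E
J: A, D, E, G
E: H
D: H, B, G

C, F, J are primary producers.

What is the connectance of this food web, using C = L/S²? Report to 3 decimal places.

C = 0.210

The web has S = 10 species and L = 21 feeding links.
C = L / S² = 21 / 100 = 0.2100 ≈ 0.210.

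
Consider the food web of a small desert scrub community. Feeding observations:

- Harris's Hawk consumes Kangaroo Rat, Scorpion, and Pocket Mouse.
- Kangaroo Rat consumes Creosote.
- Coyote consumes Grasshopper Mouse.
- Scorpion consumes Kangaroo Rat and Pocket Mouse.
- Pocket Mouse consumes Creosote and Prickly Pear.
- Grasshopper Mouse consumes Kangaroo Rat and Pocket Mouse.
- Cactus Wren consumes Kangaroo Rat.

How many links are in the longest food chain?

One longest chain: Prickly Pear → Pocket Mouse → Scorpion → Harris's Hawk.
It has 4 species and 3 links.

3 links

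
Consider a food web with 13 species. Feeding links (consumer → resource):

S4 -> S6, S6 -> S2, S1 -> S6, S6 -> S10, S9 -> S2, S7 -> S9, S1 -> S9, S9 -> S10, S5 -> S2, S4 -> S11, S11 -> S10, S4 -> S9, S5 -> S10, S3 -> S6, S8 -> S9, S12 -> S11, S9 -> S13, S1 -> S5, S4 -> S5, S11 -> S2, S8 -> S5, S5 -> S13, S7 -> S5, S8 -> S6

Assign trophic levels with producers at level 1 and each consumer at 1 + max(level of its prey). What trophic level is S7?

S10 is a producer → level 1.
S9 eats S10 (level 1); other prey at levels: S13 1, S2 1 → level 2.
S7 eats S9 (level 2); other prey at levels: S5 2 → level 3.

Trophic level 3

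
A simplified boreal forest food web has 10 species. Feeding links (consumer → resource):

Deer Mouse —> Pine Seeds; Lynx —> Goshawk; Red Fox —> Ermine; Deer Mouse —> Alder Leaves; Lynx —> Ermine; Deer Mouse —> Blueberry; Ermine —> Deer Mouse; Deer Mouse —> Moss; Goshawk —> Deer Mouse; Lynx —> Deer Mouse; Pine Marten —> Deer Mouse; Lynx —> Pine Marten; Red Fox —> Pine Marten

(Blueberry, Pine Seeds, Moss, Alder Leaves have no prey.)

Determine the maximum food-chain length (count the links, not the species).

One longest chain: Blueberry → Deer Mouse → Goshawk → Lynx.
It has 4 species and 3 links.

3 links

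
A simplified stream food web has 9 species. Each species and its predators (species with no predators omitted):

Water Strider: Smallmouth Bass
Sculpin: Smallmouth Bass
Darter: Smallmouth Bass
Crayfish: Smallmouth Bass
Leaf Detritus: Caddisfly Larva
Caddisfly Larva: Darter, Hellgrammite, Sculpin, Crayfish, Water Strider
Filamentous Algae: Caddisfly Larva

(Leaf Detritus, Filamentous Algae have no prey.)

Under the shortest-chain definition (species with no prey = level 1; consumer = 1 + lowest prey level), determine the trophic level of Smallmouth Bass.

Trophic level 4

Leaf Detritus has no prey (basal) → level 1.
Caddisfly Larva eats Leaf Detritus → level 2.
Darter eats Caddisfly Larva → level 3.
Smallmouth Bass eats Darter → level 4.
No prey of Smallmouth Bass is below level 3, so 4 is the minimum.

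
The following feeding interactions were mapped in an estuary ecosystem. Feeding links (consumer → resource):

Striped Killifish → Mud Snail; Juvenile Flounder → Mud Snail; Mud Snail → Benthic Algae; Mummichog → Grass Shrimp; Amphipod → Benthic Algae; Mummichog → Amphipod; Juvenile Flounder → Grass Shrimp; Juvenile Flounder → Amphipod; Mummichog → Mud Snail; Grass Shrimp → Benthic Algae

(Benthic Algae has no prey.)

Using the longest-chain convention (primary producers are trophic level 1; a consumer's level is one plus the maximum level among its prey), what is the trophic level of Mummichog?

Benthic Algae is a producer → level 1.
Amphipod eats Benthic Algae → level 2.
Mummichog eats Amphipod (level 2); other prey at levels: Grass Shrimp 2, Mud Snail 2 → level 3.

Trophic level 3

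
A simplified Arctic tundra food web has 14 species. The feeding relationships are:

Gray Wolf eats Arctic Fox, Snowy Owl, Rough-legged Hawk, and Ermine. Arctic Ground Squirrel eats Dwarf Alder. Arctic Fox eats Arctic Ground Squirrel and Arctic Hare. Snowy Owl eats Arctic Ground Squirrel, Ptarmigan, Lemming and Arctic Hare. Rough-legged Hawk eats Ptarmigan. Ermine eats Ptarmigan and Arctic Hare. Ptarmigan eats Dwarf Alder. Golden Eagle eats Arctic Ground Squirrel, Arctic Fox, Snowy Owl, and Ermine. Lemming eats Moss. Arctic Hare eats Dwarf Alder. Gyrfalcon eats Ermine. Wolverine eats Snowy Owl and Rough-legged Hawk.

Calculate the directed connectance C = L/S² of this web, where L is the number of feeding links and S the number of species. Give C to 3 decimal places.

The web has S = 14 species and L = 24 feeding links.
C = L / S² = 24 / 196 = 0.1224 ≈ 0.122.

C = 0.122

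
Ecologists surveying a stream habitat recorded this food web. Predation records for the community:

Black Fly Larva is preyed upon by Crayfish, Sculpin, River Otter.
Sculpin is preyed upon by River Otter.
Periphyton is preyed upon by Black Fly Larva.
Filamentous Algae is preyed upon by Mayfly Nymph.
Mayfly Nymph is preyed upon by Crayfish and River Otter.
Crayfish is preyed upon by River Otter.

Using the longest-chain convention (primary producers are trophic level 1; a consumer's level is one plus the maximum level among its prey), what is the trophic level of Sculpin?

Periphyton is a producer → level 1.
Black Fly Larva eats Periphyton → level 2.
Sculpin eats Black Fly Larva → level 3.

Trophic level 3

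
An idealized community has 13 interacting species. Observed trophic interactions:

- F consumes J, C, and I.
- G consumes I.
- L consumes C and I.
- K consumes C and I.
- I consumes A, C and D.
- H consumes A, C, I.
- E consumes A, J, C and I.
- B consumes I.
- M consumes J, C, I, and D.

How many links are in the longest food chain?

One longest chain: A → I → F.
It has 3 species and 2 links.

2 links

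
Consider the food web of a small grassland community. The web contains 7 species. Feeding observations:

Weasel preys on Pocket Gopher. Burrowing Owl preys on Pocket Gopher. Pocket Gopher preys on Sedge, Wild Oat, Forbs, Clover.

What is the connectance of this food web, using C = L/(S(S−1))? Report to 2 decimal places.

C = 0.14

The web has S = 7 species and L = 6 feeding links.
C = L / (S(S−1)) = 6 / 42 = 0.1429 ≈ 0.14.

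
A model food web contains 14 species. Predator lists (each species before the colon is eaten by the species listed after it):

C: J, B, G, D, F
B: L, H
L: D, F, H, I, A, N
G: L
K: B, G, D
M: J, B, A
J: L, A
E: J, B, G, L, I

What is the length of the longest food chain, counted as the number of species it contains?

4 species

One longest chain: M → J → L → D.
It has 4 species and 3 links.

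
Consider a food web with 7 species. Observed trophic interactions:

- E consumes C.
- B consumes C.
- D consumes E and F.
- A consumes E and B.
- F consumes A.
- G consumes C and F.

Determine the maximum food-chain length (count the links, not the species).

One longest chain: C → B → A → F → G.
It has 5 species and 4 links.

4 links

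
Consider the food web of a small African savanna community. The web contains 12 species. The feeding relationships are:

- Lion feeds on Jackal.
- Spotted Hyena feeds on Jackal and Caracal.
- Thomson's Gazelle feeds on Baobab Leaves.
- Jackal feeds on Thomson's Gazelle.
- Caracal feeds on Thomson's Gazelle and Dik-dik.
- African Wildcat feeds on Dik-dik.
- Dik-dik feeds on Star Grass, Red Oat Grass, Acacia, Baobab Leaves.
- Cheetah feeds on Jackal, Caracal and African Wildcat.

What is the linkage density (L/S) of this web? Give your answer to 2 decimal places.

L/S = 1.25

There are L = 15 links among S = 12 species.
L/S = 15/12 = 1.2500 ≈ 1.25.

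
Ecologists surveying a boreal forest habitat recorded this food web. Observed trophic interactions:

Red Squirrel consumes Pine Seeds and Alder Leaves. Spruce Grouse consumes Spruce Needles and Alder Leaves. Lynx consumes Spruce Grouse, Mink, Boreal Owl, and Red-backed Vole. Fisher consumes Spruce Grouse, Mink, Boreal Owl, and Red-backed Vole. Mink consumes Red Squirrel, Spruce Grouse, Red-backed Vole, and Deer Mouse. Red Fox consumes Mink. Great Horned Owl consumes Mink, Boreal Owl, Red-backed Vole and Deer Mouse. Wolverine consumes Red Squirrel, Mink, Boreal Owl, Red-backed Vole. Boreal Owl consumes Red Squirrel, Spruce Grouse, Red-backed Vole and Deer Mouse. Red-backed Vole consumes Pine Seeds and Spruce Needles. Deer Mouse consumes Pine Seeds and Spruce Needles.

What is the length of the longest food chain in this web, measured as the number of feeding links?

3 links

One longest chain: Spruce Needles → Red-backed Vole → Boreal Owl → Wolverine.
It has 4 species and 3 links.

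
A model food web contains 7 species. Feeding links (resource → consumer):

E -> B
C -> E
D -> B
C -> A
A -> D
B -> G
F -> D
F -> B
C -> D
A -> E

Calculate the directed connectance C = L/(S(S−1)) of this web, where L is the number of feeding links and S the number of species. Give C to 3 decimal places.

C = 0.238

The web has S = 7 species and L = 10 feeding links.
C = L / (S(S−1)) = 10 / 42 = 0.2381 ≈ 0.238.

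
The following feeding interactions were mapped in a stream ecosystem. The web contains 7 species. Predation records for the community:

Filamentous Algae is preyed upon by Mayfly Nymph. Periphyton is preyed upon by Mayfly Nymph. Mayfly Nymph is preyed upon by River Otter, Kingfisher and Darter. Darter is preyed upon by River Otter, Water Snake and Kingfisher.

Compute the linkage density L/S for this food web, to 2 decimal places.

There are L = 8 links among S = 7 species.
L/S = 8/7 = 1.1429 ≈ 1.14.

L/S = 1.14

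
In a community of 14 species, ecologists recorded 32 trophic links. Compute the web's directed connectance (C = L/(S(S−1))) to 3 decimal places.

The web has S = 14 species and L = 32 feeding links.
C = L / (S(S−1)) = 32 / 182 = 0.1758 ≈ 0.176.

C = 0.176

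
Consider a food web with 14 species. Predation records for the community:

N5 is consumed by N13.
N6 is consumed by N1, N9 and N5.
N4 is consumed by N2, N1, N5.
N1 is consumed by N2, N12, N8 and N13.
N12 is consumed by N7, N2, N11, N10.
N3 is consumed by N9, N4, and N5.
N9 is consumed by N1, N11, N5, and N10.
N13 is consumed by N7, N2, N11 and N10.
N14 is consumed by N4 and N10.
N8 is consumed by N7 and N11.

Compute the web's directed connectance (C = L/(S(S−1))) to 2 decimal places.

C = 0.16

The web has S = 14 species and L = 30 feeding links.
C = L / (S(S−1)) = 30 / 182 = 0.1648 ≈ 0.16.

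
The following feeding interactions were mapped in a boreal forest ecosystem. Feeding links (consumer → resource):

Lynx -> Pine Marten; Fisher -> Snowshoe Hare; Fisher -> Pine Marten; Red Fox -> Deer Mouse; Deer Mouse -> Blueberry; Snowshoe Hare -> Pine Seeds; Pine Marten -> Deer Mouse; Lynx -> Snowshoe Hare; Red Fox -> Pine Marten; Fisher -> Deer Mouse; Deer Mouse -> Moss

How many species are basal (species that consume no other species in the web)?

Basal species (no prey listed): Moss, Blueberry, Pine Seeds.
Count: 3.

3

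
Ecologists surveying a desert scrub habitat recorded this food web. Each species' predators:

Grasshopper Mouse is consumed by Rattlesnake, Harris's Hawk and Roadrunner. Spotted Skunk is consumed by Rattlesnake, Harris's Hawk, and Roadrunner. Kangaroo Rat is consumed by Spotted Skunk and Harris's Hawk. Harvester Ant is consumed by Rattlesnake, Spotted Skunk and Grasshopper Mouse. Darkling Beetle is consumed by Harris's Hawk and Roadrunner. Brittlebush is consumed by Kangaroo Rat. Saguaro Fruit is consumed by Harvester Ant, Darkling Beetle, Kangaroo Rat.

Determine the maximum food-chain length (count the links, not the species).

One longest chain: Saguaro Fruit → Harvester Ant → Spotted Skunk → Roadrunner.
It has 4 species and 3 links.

3 links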